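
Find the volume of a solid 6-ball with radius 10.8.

V_6(10.8) = π^(6/2) · (10.8)^6 / Γ(6/2 + 1) ≈ 8.20051e+06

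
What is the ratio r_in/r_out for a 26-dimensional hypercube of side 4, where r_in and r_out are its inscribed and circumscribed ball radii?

r_in / r_out = (4/2) / (4√26/2) = 1/√26 ≈ 0.196116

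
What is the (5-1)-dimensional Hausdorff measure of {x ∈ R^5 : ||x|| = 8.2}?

S_5(8.2) = 2·π^(5/2)·(8.2)^4 / Γ(5/2) ≈ 118994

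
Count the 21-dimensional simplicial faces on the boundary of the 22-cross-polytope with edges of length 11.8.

f_21(22-orthoplex) = 2^22 · (22 choose 22) = 4194304.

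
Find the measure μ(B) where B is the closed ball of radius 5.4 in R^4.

Volume = π^{4/2}·(5.4)^4/Γ(3) ≈ 4196.09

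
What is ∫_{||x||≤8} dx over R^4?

V_4(8) = π^(4/2) · (8)^4 / Γ(4/2 + 1) = 2048·π^2 ≈ 20212.9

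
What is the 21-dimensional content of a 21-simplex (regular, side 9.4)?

V_21 = √(22) · 9.4^21 / (21! · 2^(21/2)) ≈ 0.0172877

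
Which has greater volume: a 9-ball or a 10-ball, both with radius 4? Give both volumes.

V_9(4) ≈ 864684. V_10(4) ≈ 2.67404e+06. The 10-ball is larger.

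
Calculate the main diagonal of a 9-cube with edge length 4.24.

||(4.24,4.24,...,4.24)|| = √(9)·4.24 = 12.72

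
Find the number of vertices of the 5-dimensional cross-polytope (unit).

Number of vertices = 2n = 10.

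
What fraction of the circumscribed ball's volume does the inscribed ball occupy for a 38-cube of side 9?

V_in/V_out = n^(-n/2) = 38^(-38/2) ≈ 9.64077e-31.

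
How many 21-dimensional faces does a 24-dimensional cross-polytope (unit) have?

Number of 21-faces = 2^(21+1) · C(24,21+1) = 4194304 · 276 = 1157627904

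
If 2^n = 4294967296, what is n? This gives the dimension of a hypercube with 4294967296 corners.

2^n = 4294967296 ⇒ n = log_2(4294967296) = 32.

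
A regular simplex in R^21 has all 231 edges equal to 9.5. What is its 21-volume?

V = (9.5^21 / 21!) · √((21+1) / 2^21) ≈ 0.0215898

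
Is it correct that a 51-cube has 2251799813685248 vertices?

True. The 51-cube has 2^51 = 2251799813685248 vertices.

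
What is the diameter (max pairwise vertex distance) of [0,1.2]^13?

d = √(1.2² + 1.2² + ... + 1.2²) [13 terms] = √(13·1.2²) = 1.2√13 ≈ 4.32666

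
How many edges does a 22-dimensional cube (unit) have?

Each of the 2^22 = 4194304 vertices has degree 22; total edges = 22·2^22/2 = 46137344.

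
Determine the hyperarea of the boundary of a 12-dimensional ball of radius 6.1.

S_12(6.1) = 2·π^(12/2)·(6.1)^11 / Γ(12/2) ≈ 6.9723e+09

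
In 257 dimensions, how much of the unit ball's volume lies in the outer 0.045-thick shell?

Shell fraction = 1 - (1-0.045)^257 ≈ 0.999993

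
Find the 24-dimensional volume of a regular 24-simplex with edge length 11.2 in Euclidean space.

V_24 = √(25) · 11.2^24 / (24! · 2^(24/2)) ≈ 0.0298632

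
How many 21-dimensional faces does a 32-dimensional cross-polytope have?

Number of 21-faces = 2^(21+1) · C(32,21+1) = 4194304 · 64512240 = 270583946280960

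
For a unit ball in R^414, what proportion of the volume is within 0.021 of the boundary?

V(inner)/V(outer) = ((1-0.021)/1)^414 ≈ 0.0001528, so the shell fraction is 0.999847.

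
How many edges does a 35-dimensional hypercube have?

Each of the 2^35 = 34359738368 vertices has degree 35; total edges = 35·2^35/2 = 601295421440.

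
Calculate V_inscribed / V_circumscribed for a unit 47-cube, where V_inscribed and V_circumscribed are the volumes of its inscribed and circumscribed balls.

V_in / V_out = (r_in/r_out)^47 = (1/√47)^47 = 47^(-47/2) ≈ 5.07809e-40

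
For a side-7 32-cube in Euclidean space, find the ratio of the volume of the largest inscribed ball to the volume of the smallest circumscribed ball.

The radii are 7/2 and 7√32/2, so the volume ratio is (1/√32)^32 = 32^{-32/2} ≈ 8.27181e-25.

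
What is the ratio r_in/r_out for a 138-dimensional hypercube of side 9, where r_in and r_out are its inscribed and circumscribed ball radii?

r_in / r_out = (9/2) / (9√138/2) = 1/√138 ≈ 0.0851257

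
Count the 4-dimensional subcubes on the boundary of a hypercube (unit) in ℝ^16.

Number of 4-faces = C(16,4) · 2^(16-4) = 1820 · 4096 = 7454720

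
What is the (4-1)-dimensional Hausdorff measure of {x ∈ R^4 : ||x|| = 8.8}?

S = n·V_n(r)/r = 4·V_4(8.8)/8.8 (volume-to-surface relation), giving 13451.7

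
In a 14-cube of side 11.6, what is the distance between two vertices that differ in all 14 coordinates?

||(11.6,11.6,...,11.6)|| = √(14)·11.6 ≈ 43.4032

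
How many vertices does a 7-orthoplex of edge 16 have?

f_0(7-orthoplex) = 2^1 · (7 choose 1) = 14.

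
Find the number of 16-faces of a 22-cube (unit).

Choose 16 of 22 axes to span the face (C(22,16) = 74613 ways), then fix each of the remaining 6 coordinates at one of its two extreme values (2^6 = 64 ways): 74613·64 = 4775232.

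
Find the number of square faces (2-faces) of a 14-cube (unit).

Number of 2-faces = C(14,2) · 2^(14-2) = 91 · 4096 = 372736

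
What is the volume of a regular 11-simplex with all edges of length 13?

V = (13^11 / 11!) · √((11+1) / 2^11) ≈ 3436.74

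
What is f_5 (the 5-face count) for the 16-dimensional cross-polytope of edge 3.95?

Each 5-face is the convex hull of 6 vertices, one chosen as ±e_i from each of 6 distinct axes: 2^6·C(16,6) = 512512.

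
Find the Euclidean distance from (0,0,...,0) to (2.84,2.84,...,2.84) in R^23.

Diagonal = √23 · 2.84 ≈ 13.6202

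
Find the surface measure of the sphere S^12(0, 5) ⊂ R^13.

S_13(5) = 2·π^(13/2)·(5)^12 / Γ(13/2) = 6250000000·π^6/2079 ≈ 2.89018e+09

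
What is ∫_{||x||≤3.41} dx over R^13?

Volume = π^{13/2}·(3.41)^13/Γ(15/2) ≈ 7.67624e+06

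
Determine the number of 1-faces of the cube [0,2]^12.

Number of 1-faces = C(12,1) · 2^(12-1) = 12 · 2048 = 24576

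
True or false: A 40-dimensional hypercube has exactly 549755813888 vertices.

False. The 40-cube has 2^40 = 1099511627776 vertices.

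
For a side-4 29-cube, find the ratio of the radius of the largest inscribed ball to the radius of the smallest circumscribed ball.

r_in / r_out = (4/2) / (4√29/2) = 1/√29 ≈ 0.185695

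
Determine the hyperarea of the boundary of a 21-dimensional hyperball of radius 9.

|∂B_21(9)| = 307393813088254199808·π^10/8083075 ≈ 3.56137e+18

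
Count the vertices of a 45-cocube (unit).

An n-cross-polytope has 2n vertices; here n = 45, giving 90.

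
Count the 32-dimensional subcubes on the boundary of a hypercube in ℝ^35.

An n-cube has C(n,k)·2^(n-k) k-faces. Here C(35,32)·2^3 = 6545·8 = 52360.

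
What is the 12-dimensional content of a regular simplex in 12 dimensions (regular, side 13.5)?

Volume = 13.5^12 · √(13/2^12) / 12! ≈ 4309.83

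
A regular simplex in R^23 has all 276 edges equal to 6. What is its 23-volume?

V = (6^23 / 23!) · √((23+1) / 2^23) ≈ 5.16708e-08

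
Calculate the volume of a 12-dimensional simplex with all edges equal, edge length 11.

V_12 = √(13) · 11^12 / (12! · 2^(12/2)) ≈ 369.119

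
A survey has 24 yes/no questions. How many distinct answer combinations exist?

Each vertex is a binary string of length 24, so there are 2^24 = 16777216.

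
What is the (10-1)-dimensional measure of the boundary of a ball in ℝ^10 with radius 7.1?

S = n·V_n(r)/r = 10·V_10(7.1)/7.1 (volume-to-surface relation), giving 1.16921e+09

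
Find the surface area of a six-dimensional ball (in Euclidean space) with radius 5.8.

|∂B_6(5.8)| ≈ 203512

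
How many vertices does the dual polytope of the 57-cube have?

Number of vertices = 2n = 114.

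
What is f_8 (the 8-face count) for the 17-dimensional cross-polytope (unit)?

Number of 8-faces = 2^(8+1) · C(17,8+1) = 512 · 24310 = 12446720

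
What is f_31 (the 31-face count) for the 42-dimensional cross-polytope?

An n-cross-polytope has 2^(k+1)·C(n,k+1) k-faces. Here 2^32·C(42,32) = 4294967296·1471442973 = 6319799446964011008.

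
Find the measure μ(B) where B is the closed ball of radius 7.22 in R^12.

V_12(7.22) = π^(12/2) · (7.22)^12 / Γ(12/2 + 1) ≈ 2.67925e+10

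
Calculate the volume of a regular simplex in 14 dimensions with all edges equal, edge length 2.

For a regular n-simplex with edge a, V = (a^n / n!)·√((n+1)/2^n). With a=2, n=14: V ≈ 5.68653e-09.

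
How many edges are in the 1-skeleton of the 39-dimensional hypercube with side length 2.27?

An n-cube has n·2^(n-1) edges. With n = 39: 39·274877906944 = 10720238370816.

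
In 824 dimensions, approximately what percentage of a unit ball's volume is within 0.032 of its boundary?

1 - (1-0.032)^824 ≈ 1 - 2.298e-12 ≈ (100 - 2.3e-10)%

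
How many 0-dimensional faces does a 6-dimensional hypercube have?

Number of 0-faces = C(6,0) · 2^(6-0) = 1 · 64 = 64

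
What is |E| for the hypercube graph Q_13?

Each of the 2^13 = 8192 vertices has degree 13; total edges = 13·2^13/2 = 53248.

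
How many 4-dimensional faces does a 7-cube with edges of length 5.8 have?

An n-cube has C(n,k)·2^(n-k) k-faces. Here C(7,4)·2^3 = 35·8 = 280.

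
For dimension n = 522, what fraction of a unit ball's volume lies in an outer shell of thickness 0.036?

1 - (1-0.036)^522 ≈ 0.9999999951 ≈ (100 - 4.88e-07)%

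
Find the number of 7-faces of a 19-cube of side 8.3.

Choose 7 of 19 axes to span the face (C(19,7) = 50388 ways), then fix each of the remaining 12 coordinates at one of its two extreme values (2^12 = 4096 ways): 50388·4096 = 206389248.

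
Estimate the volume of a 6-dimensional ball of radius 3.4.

Volume = π^{6/2}·(3.4)^6/Γ(4) ≈ 7983.11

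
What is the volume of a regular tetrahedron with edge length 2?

Volume = (√2/12) · 2³ = 0.942809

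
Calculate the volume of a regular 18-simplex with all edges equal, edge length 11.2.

For a regular n-simplex with edge a, V = (a^n / n!)·√((n+1)/2^n). With a=11.2, n=18: V ≈ 10.2256.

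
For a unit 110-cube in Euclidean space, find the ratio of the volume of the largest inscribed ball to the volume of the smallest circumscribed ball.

The radii are 1/2 and 1√110/2, so the volume ratio is (1/√110)^110 = 110^{-110/2} ≈ 5.28935e-113.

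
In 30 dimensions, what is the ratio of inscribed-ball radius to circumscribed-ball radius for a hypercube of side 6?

r_in / r_out = (6/2) / (6√30/2) = 1/√30 ≈ 0.182574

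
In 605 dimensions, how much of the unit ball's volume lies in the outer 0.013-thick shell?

V(inner)/V(outer) = ((1-0.013)/1)^605 ≈ 0.0003647, so the shell fraction is 0.999635.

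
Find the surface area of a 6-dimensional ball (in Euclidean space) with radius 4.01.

S = n·V_n(r)/r = 6·V_6(4.01)/4.01 (volume-to-surface relation), giving 32149.3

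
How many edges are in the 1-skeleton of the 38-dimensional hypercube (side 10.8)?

Each of the 2^38 = 274877906944 vertices has degree 38; total edges = 38·2^38/2 = 5222680231936.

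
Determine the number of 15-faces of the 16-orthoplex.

An n-cross-polytope has 2^(k+1)·C(n,k+1) k-faces. Here 2^16·C(16,16) = 65536·1 = 65536.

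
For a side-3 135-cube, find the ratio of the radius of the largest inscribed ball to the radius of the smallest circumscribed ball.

For an n-cube of any side s, the inradius is s/2 and the circumradius is s√n/2, so the ratio is 1/√135 ≈ 0.0860663.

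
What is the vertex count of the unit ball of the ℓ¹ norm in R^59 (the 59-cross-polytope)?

An n-cross-polytope has 2n vertices; here n = 59, giving 118.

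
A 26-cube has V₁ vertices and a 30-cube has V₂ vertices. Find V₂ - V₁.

V₁ = 2^26 = 67108864. V₂ = 2^30 = 1073741824. V₂ - V₁ = 1006632960.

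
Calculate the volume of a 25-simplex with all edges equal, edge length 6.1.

Volume = 6.1^25 · √(26/2^25) / 25! ≈ 2.439e-09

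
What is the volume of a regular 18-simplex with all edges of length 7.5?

Volume = 7.5^18 · √(19/2^18) / 18! ≈ 0.00749667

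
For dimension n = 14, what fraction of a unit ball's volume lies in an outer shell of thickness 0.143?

1 - (1-0.143)^14 ≈ 0.884726 ≈ 88.47%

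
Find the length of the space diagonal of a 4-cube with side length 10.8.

||(10.8,10.8,...,10.8)|| = √(4)·10.8 = 21.6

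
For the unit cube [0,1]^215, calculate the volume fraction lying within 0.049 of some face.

Shell fraction = 1 - (1-0.098)^215 ≈ 1 - 2.341e-10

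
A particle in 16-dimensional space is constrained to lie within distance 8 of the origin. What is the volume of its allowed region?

V_16(8) = π^(16/2) · (8)^16 / Γ(16/2 + 1) = 2199023255552·π^8/315 ≈ 6.62397e+13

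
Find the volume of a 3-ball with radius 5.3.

The n-ball volume is π^(n/2)·r^n/Γ(n/2+1). With n=3, r=5.3: V ≈ 623.615.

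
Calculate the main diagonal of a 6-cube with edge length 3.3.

d = √(3.3² + 3.3² + ... + 3.3²) [6 terms] = √(6·3.3²) = 3.3√6 ≈ 8.08332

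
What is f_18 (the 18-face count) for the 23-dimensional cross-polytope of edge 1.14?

Each 18-face is the convex hull of 19 vertices, one chosen as ±e_i from each of 19 distinct axes: 2^19·C(23,19) = 4642570240.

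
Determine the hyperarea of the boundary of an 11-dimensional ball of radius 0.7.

The surface area of an n-ball is 2π^(n/2) r^(n-1) / Γ(n/2). For n=11, r=0.7: 0.585434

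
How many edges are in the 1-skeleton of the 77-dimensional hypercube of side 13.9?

The 77-cube has n·2^(n-1) = 77·2^76 = 77·75557863725914323419136 = 5817955506895402903273472 edges.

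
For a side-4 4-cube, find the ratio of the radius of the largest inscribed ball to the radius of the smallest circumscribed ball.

For an n-cube of any side s, the inradius is s/2 and the circumradius is s√n/2, so the ratio is 1/√4 ≈ 0.5.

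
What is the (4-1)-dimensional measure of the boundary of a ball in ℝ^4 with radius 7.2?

S_4(7.2) = 2·π^(4/2)·(7.2)^3 / Γ(4/2) ≈ 7367.62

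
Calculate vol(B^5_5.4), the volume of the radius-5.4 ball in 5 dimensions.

V_5(5.4) = π^(5/2) · (5.4)^5 / Γ(5/2 + 1) ≈ 24169.5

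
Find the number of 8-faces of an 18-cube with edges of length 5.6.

Choose 8 of 18 axes to span the face (C(18,8) = 43758 ways), then fix each of the remaining 10 coordinates at one of its two extreme values (2^10 = 1024 ways): 43758·1024 = 44808192.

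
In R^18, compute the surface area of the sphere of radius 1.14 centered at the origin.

The surface area of an n-ball is 2π^(n/2) r^(n-1) / Γ(n/2). For n=18, r=1.14: 13.7164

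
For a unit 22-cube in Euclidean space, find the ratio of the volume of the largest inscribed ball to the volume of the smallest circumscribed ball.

Volume scales as r^n, and r_in/r_out = 1/√22, giving (1/√22)^22 ≈ 1.7114e-15.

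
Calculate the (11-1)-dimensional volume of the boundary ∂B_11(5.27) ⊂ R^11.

S_11(5.27) = 2·π^(11/2)·(5.27)^10 / Γ(11/2) ≈ 3.42455e+08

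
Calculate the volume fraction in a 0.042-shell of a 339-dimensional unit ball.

V(inner)/V(outer) = ((1-0.042)/1)^339 ≈ 4.818e-07, so the shell fraction is 0.9999995182.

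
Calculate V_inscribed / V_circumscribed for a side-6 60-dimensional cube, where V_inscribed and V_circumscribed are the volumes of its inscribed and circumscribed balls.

V_in/V_out = n^(-n/2) = 60^(-60/2) ≈ 4.52337e-54.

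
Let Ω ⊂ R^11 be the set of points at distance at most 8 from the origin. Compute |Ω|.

V_11(8) = π^(11/2) · (8)^11 / Γ(11/2 + 1) = 549755813888·π^5/10395 ≈ 1.61843e+10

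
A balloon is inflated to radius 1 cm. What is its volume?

Volume = π^{3/2}·(1)^3/Γ(5/2) = 4·π/3 ≈ 4.18879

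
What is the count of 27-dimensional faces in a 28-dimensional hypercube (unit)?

An n-cube has C(n,k)·2^(n-k) k-faces. Here C(28,27)·2^1 = 28·2 = 56.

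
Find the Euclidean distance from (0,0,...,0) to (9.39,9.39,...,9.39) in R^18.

||(9.39,9.39,...,9.39)|| = √(18)·9.39 ≈ 39.8384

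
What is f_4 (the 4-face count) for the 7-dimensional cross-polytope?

Number of 4-faces = 2^(4+1) · C(7,4+1) = 32 · 21 = 672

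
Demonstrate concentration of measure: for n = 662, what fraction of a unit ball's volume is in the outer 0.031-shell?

1 - (1-0.031)^662 ≈ 0.9999999991 ≈ (100 - 8.84e-08)%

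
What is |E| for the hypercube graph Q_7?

Each of the 2^7 = 128 vertices has degree 7; total edges = 7·2^7/2 = 448.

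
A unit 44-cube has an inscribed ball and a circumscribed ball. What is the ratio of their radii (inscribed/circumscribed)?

For an n-cube of any side s, the inradius is s/2 and the circumradius is s√n/2, so the ratio is 1/√44 ≈ 0.150756.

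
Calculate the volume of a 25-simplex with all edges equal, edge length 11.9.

Volume = 11.9^25 · √(26/2^25) / 25! ≈ 0.0439178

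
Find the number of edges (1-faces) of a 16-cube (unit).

f_1(16-cube) = (16 choose 1) · 2^15 = 524288.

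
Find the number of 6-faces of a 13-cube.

Number of 6-faces = C(13,6) · 2^(13-6) = 1716 · 128 = 219648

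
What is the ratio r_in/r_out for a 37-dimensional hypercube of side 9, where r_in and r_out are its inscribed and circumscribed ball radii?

r_in = 9/2 (half the side); r_out = 9√37/2 (half the diagonal). Ratio = 1/√37 ≈ 0.164399.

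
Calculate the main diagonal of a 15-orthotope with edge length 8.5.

||(8.5,8.5,...,8.5)|| = √(15)·8.5 ≈ 32.9204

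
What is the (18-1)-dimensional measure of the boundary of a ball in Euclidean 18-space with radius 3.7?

The surface area of an n-ball is 2π^(n/2) r^(n-1) / Γ(n/2). For n=18, r=3.7: 6.74975e+09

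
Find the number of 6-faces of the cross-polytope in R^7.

An n-cross-polytope has 2^(k+1)·C(n,k+1) k-faces. Here 2^7·C(7,7) = 128·1 = 128.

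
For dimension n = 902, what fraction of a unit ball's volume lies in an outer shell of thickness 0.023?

1 - (1-0.023)^902 ≈ 0.9999999992 ≈ (100 - 7.67e-08)%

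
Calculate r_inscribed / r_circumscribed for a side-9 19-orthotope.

r_in = 9/2 (half the side); r_out = 9√19/2 (half the diagonal). Ratio = 1/√19 ≈ 0.229416.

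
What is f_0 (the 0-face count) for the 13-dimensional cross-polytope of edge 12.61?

Number of 0-faces = 2^(0+1) · C(13,0+1) = 2 · 13 = 26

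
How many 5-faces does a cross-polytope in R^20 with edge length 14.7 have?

Number of 5-faces = 2^(5+1) · C(20,5+1) = 64 · 38760 = 2480640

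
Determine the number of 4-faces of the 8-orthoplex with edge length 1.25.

Each 4-face is the convex hull of 5 vertices, one chosen as ±e_i from each of 5 distinct axes: 2^5·C(8,5) = 1792.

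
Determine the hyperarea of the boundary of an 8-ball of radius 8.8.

S_8(8.8) = 2·π^(8/2)·(8.8)^7 / Γ(8/2) ≈ 1.32696e+08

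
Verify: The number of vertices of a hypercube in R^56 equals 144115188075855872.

False. The 56-cube has 2^56 = 72057594037927936 vertices.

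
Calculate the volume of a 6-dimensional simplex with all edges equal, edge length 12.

For a regular n-simplex with edge a, V = (a^n / n!)·√((n+1)/2^n). With a=12, n=6: V ≈ 1371.56.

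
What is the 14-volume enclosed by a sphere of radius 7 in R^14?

V_14(7) = π^(14/2) · (7)^14 / Γ(14/2 + 1) = 96889010407·π^7/720 ≈ 4.06435e+11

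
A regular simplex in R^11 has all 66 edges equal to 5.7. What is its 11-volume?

For a regular n-simplex with edge a, V = (a^n / n!)·√((n+1)/2^n). With a=5.7, n=11: V ≈ 0.395725.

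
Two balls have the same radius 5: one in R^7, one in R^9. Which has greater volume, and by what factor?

V_7(5) ≈ 369122, V_9(5) ≈ 6.4424e+06. The 9-ball is larger by a factor of 17.45.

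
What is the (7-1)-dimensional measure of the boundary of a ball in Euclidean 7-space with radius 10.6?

S = n·V_n(r)/r = 7·V_7(10.6)/10.6 (volume-to-surface relation), giving 4.69152e+07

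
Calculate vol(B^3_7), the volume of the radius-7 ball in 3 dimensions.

The n-ball volume is π^(n/2)·r^n/Γ(n/2+1). With n=3, r=7: V = 1372·π/3 ≈ 1436.76.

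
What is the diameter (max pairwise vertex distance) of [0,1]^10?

Diagonal = √10 · 1 ≈ 3.16228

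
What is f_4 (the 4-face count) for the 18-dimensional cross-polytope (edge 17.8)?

f_4(18-orthoplex) = 2^5 · (18 choose 5) = 274176.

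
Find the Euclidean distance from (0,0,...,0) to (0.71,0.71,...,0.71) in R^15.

Diagonal = √15 · 0.71 ≈ 2.74982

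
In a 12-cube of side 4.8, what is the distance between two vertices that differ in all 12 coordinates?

Diagonal = √12 · 4.8 ≈ 16.6277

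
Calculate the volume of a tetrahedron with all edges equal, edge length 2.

Volume = (√2/12) · 2³ = 0.942809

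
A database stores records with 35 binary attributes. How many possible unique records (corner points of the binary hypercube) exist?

Each vertex is a binary string of length 35, so there are 2^35 = 34359738368.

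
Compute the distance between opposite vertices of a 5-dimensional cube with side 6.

||(6,6,...,6)|| = √(5)·6 ≈ 13.4164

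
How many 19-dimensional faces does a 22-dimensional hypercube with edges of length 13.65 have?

An n-cube has C(n,k)·2^(n-k) k-faces. Here C(22,19)·2^3 = 1540·8 = 12320.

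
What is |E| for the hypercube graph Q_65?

Each of the 2^65 = 36893488147419103232 vertices has degree 65; total edges = 65·2^65/2 = 1199038364791120855040.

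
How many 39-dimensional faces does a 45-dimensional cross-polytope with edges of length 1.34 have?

An n-cross-polytope has 2^(k+1)·C(n,k+1) k-faces. Here 2^40·C(45,40) = 1099511627776·1221759 = 1343338226839977984.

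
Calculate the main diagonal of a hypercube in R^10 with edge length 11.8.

||(11.8,11.8,...,11.8)|| = √(10)·11.8 ≈ 37.3149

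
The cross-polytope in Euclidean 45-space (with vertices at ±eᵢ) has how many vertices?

The vertices are ±e_1, ..., ±e_45, so there are 2·45 = 90.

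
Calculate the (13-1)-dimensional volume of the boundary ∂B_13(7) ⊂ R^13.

S = n·V_n(r)/r = 13·V_13(7)/7 (volume-to-surface relation), giving 253097823104·π^6/1485 ≈ 1.63856e+11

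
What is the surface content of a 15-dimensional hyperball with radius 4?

S = n·V_n(r)/r = 15·V_15(4)/4 (volume-to-surface relation), giving 68719476736·π^7/135135 ≈ 1.53589e+09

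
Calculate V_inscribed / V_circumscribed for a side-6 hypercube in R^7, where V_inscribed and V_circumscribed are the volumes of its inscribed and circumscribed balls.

The radii are 6/2 and 6√7/2, so the volume ratio is (1/√7)^7 = 7^{-7/2} ≈ 0.00110194.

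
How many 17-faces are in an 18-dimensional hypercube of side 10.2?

f_17(18-cube) = (18 choose 17) · 2^1 = 36.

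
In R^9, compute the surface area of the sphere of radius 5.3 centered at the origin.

S = n·V_n(r)/r = 9·V_9(5.3)/5.3 (volume-to-surface relation), giving 1.84828e+07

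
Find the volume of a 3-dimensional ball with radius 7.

V_3(7) = π^(3/2) · (7)^3 / Γ(3/2 + 1) = 1372·π/3 ≈ 1436.76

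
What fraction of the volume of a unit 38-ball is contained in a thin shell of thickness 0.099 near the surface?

1 - (1-0.099)^38 ≈ 0.980965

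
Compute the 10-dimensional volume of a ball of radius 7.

V = 282475249·π^5/120 ≈ 7.20358e+08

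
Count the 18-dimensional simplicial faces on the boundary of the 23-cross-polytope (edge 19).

Number of 18-faces = 2^(18+1) · C(23,18+1) = 524288 · 8855 = 4642570240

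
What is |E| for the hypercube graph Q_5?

The 5-cube has n·2^(n-1) = 5·2^4 = 5·16 = 80 edges.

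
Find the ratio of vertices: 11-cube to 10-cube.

The 11-cube has 2^11 = 2048 vertices. The 10-cube has 2^10 = 1024 vertices. Ratio: 2048/1024 = 2.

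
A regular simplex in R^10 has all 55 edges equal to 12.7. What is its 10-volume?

V = (12.7^10 / 10!) · √((10+1) / 2^10) ≈ 3117.6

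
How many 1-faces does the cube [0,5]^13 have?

Number of 1-faces = C(13,1)·2^(13-1) = 13·4096 = 53248.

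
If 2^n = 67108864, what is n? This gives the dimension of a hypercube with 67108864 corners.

2^n = 67108864 ⇒ n = log_2(67108864) = 26.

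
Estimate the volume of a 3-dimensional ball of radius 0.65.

Volume = π^{3/2}·(0.65)^3/Γ(5/2) ≈ 1.15035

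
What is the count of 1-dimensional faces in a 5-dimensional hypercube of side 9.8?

f_1(5-cube) = (5 choose 1) · 2^4 = 80.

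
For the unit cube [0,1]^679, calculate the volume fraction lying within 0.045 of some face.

1 - (1 - 2·0.045)^679 = 1 - 0.91^679 ≈ 1 - 1.546e-28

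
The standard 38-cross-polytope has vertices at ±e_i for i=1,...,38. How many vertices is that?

The 38-dimensional cross-polytope has 2n = 2·38 = 76 vertices.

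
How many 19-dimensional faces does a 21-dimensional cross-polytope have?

Each 19-face is the convex hull of 20 vertices, one chosen as ±e_i from each of 20 distinct axes: 2^20·C(21,20) = 22020096.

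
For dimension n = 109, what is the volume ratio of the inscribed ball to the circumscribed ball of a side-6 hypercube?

V_in/V_out = n^(-n/2) = 109^(-109/2) ≈ 9.12548e-112.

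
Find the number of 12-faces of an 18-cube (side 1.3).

Choose 12 of 18 axes to span the face (C(18,12) = 18564 ways), then fix each of the remaining 6 coordinates at one of its two extreme values (2^6 = 64 ways): 18564·64 = 1188096.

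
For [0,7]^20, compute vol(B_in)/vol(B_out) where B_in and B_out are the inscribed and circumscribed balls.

Volume scales as r^n, and r_in/r_out = 1/√20, giving (1/√20)^20 ≈ 9.76562e-14.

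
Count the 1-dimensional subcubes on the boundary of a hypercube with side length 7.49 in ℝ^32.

An n-cube has C(n,k)·2^(n-k) k-faces. Here C(32,1)·2^31 = 32·2147483648 = 68719476736.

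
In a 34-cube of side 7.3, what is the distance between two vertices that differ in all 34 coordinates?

d = √(7.3² + 7.3² + ... + 7.3²) [34 terms] = √(34·7.3²) = 7.3√34 ≈ 42.5659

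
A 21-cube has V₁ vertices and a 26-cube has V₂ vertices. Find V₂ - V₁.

V₁ = 2^21 = 2097152. V₂ = 2^26 = 67108864. V₂ - V₁ = 65011712.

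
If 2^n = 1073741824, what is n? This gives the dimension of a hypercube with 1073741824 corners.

Since 2^n = 1073741824, we have n = 30.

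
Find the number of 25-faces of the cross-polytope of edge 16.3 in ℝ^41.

An n-cross-polytope has 2^(k+1)·C(n,k+1) k-faces. Here 2^26·C(41,26) = 67108864·63432274896 = 4256867909206278144.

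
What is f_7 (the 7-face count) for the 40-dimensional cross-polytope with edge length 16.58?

f_7(40-orthoplex) = 2^8 · (40 choose 8) = 19687599360.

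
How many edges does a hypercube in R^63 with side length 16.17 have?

Each of the 2^63 = 9223372036854775808 vertices has degree 63; total edges = 63·2^63/2 = 290536219160925437952.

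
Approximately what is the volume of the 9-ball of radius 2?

V_9(2) = π^(9/2) · (2)^9 / Γ(9/2 + 1) = 16384·π^4/945 ≈ 1688.84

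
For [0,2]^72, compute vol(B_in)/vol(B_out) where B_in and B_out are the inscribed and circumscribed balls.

The radii are 2/2 and 2√72/2, so the volume ratio is (1/√72)^72 = 72^{-72/2} ≈ 1.36782e-67.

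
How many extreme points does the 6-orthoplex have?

An n-cross-polytope has 2n vertices; here n = 6, giving 12.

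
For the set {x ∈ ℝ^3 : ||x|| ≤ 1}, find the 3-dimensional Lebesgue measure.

Volume = π^{3/2}·(1)^3/Γ(5/2) = 4·π/3 ≈ 4.18879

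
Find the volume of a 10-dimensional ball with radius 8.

V_10(8) = π^(10/2) · (8)^10 / Γ(10/2 + 1) = 134217728·π^5/15 ≈ 2.73822e+09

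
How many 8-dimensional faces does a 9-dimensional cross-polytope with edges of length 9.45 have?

f_8(9-orthoplex) = 2^9 · (9 choose 9) = 512.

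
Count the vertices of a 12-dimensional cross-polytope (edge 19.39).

An n-cross-polytope has 2n vertices; here n = 12, giving 24.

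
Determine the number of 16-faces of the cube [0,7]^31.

An n-cube has C(n,k)·2^(n-k) k-faces. Here C(31,16)·2^15 = 300540195·32768 = 9848101109760.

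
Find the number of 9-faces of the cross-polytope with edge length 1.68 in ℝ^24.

f_9(24-orthoplex) = 2^10 · (24 choose 10) = 2008326144.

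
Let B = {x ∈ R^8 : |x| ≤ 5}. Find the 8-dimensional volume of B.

V = 390625·π^4/24 ≈ 1.58543e+06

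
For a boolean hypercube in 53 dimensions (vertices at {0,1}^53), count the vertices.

Number of vertices = 2^53 = 9007199254740992.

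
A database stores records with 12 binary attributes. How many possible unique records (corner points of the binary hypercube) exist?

An n-cube has 2^n vertices; for n = 12 that is 2^12 = 4096.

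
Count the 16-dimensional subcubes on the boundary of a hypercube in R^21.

Choose 16 of 21 axes to span the face (C(21,16) = 20349 ways), then fix each of the remaining 5 coordinates at one of its two extreme values (2^5 = 32 ways): 20349·32 = 651168.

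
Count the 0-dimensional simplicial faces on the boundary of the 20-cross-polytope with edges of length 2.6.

An n-cross-polytope has 2^(k+1)·C(n,k+1) k-faces. Here 2^1·C(20,1) = 2·20 = 40.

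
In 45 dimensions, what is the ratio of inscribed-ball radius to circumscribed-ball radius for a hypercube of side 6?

Ratio = (s/2)/(s√45/2) = 45^(-1/2) ≈ 0.149071.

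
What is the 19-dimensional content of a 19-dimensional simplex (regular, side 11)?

Volume = 11^19 · √(20/2^19) / 19! ≈ 3.10525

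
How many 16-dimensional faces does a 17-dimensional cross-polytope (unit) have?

An n-cross-polytope has 2^(k+1)·C(n,k+1) k-faces. Here 2^17·C(17,17) = 131072·1 = 131072.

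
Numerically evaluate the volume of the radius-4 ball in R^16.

V_16(4) = π^(16/2) · (4)^16 / Γ(16/2 + 1) = 33554432·π^8/315 ≈ 1.01074e+09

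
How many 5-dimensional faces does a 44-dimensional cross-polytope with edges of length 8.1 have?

Number of 5-faces = 2^(5+1) · C(44,5+1) = 64 · 7059052 = 451779328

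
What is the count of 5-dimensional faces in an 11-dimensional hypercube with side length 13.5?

f_5(11-cube) = (11 choose 5) · 2^6 = 29568.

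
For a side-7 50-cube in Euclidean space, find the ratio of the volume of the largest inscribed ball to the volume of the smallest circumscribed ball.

Volume scales as r^n, and r_in/r_out = 1/√50, giving (1/√50)^50 ≈ 3.35544e-43.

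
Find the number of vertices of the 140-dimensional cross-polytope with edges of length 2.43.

Number of vertices = 2n = 280.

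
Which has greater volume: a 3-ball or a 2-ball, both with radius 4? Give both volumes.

V_3(4) ≈ 268.083. V_2(4) ≈ 50.2655. The 3-ball is larger.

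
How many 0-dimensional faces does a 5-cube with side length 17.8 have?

Choose 0 of 5 axes to span the face (C(5,0) = 1 way), then fix each of the remaining 5 coordinates at one of its two extreme values (2^5 = 32 ways): 1·32 = 32.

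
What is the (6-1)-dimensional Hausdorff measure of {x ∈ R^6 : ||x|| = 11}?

|∂B_6(11)| = 161051·π^3 ≈ 4.99359e+06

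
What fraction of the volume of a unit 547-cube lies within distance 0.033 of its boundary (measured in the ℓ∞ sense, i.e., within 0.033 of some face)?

1 - (1 - 2·0.033)^547 = 1 - 0.934^547 ≈ 1 - 6.022e-17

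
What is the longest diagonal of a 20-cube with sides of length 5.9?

||(5.9,5.9,...,5.9)|| = √(20)·5.9 ≈ 26.3856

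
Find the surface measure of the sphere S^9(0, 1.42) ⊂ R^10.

S_10(1.42) = 2·π^(10/2)·(1.42)^9 / Γ(10/2) ≈ 598.637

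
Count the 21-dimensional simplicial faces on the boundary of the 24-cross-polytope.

An n-cross-polytope has 2^(k+1)·C(n,k+1) k-faces. Here 2^22·C(24,22) = 4194304·276 = 1157627904.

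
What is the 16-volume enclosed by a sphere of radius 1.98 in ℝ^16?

V_16(1.98) = π^(16/2) · (1.98)^16 / Γ(16/2 + 1) ≈ 13131.7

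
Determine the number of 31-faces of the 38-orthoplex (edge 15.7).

Each 31-face is the convex hull of 32 vertices, one chosen as ±e_i from each of 32 distinct axes: 2^32·C(38,32) = 11857034609688576.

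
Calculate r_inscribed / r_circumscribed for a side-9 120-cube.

Ratio = (s/2)/(s√120/2) = 120^(-1/2) ≈ 0.0912871.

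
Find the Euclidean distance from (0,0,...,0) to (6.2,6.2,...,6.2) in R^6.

The space diagonal of an n-cube of side s is s√n. Here 6.2·√6 ≈ 15.1868.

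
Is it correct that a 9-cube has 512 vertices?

True. The 9-cube has 2^9 = 512 vertices.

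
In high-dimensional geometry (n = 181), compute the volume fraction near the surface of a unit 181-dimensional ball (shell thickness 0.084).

1 - (1-0.084)^181 ≈ 0.9999998732 ≈ 99.999987%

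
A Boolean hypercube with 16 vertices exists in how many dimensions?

The n-cube has 2^n vertices, and 16 = 2^4, so n = 4.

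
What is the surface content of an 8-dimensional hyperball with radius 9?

The surface area of an n-ball is 2π^(n/2) r^(n-1) / Γ(n/2). For n=8, r=9: 1594323·π^4 ≈ 1.55302e+08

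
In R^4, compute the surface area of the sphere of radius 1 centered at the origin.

S = n·V_n(r)/r = 4·V_4(1)/1 (volume-to-surface relation), giving 2·π^2 ≈ 19.7392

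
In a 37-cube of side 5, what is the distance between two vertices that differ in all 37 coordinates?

The space diagonal of an n-cube of side s is s√n. Here 5·√37 ≈ 30.4138.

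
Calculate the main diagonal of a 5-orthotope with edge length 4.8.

d = √(4.8² + 4.8² + ... + 4.8²) [5 terms] = √(5·4.8²) = 4.8√5 ≈ 10.7331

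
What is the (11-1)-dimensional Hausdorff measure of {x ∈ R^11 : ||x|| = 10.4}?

The surface area of an n-ball is 2π^(n/2) r^(n-1) / Γ(n/2). For n=11, r=10.4: 3.06783e+11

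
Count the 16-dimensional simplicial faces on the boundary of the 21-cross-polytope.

f_16(21-orthoplex) = 2^17 · (21 choose 17) = 784465920.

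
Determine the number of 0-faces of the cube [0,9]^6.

An n-cube has C(n,k)·2^(n-k) k-faces. Here C(6,0)·2^6 = 1·64 = 64.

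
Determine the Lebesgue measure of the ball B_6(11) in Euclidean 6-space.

V_6(11) = π^(6/2) · (11)^6 / Γ(6/2 + 1) = 1771561·π^3/6 ≈ 9.15492e+06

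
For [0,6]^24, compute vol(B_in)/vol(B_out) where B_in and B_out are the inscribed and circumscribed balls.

The radii are 6/2 and 6√24/2, so the volume ratio is (1/√24)^24 = 24^{-24/2} ≈ 2.7382e-17.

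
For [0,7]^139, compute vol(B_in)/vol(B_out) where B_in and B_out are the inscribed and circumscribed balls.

Volume scales as r^n, and r_in/r_out = 1/√139, giving (1/√139)^139 ≈ 1.1494e-149.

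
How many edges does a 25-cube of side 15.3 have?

The 25-cube has n·2^(n-1) = 25·2^24 = 25·16777216 = 419430400 edges.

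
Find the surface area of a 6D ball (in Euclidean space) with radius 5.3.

S_6(5.3) = 2·π^(6/2)·(5.3)^5 / Γ(6/2) ≈ 129667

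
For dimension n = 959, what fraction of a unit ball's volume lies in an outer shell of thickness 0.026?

1 - (1-0.026)^959 ≈ 1 - 1.067e-11 ≈ (100 - 1.07e-09)%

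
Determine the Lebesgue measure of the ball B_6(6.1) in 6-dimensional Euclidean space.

V_6(6.1) = π^(6/2) · (6.1)^6 / Γ(6/2 + 1) ≈ 266242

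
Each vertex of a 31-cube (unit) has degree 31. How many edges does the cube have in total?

The 31-cube has n·2^(n-1) = 31·2^30 = 31·1073741824 = 33285996544 edges.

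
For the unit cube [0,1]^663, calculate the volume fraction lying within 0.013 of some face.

The inner cube has side 1-2·0.013 = 0.974 and volume (0.974)^663 ≈ 2.598e-08, so the shell holds 0.999999974 of the volume.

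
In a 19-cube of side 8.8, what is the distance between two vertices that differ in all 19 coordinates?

||(8.8,8.8,...,8.8)|| = √(19)·8.8 ≈ 38.3583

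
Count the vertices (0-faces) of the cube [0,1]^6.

Each vertex is a binary string of length 6, so there are 2^6 = 64.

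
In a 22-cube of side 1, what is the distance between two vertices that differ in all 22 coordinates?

||(1,1,...,1)|| = √(22)·1 ≈ 4.69042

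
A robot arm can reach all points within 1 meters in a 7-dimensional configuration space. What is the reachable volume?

V_7(1) = π^(7/2) · (1)^7 / Γ(7/2 + 1) = 16·π^3/105 ≈ 4.72477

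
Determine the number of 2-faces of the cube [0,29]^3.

Number of 2-faces = C(3,2) · 2^(3-2) = 3 · 2 = 6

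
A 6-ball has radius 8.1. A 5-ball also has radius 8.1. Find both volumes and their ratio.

V_6(8.1) ≈ 1.45951e+06. V_5(8.1) ≈ 183537. Ratio V_6/V_5 ≈ 7.952.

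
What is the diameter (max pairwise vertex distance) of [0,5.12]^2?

d = √(5.12² + 5.12² + ... + 5.12²) [2 terms] = √(2·5.12²) = 5.12√2 ≈ 7.24077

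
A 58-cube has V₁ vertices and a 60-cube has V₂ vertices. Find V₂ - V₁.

V₁ = 2^58 = 288230376151711744. V₂ = 2^60 = 1152921504606846976. V₂ - V₁ = 864691128455135232.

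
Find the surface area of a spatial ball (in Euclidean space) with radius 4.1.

The surface area of an n-ball is 2π^(n/2) r^(n-1) / Γ(n/2). For n=3, r=4.1: 4πr² = 4π·(4.1)² ≈ 211.241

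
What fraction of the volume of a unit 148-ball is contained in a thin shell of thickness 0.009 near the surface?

1 - (1-0.009)^148 ≈ 0.737638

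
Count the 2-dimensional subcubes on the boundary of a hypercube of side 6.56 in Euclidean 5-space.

Number of 2-faces = C(5,2) · 2^(5-2) = 10 · 8 = 80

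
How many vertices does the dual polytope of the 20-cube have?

An n-cross-polytope has 2n vertices; here n = 20, giving 40.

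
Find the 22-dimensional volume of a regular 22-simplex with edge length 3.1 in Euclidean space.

For a regular n-simplex with edge a, V = (a^n / n!)·√((n+1)/2^n). With a=3.1, n=22: V ≈ 1.34501e-13.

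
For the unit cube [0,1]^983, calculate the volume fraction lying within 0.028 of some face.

Shell fraction = 1 - (1-0.056)^983 ≈ 1 - 2.497e-25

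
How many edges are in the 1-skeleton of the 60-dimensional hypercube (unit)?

Number of 1-faces = C(60,1)·2^(60-1) = 60·576460752303423488 = 34587645138205409280.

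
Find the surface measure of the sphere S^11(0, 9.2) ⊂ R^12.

|∂B_12(9.2)| ≈ 6.40345e+11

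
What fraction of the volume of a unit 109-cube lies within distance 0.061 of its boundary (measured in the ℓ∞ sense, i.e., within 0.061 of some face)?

Shell fraction = 1 - (1-0.122)^109 ≈ 0.9999993067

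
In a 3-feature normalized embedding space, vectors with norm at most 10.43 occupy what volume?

Volume = π^{3/2}·(10.43)^3/Γ(5/2) ≈ 4752.71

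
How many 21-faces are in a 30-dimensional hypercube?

Choose 21 of 30 axes to span the face (C(30,21) = 14307150 ways), then fix each of the remaining 9 coordinates at one of its two extreme values (2^9 = 512 ways): 14307150·512 = 7325260800.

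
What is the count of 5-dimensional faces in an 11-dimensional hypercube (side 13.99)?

An n-cube has C(n,k)·2^(n-k) k-faces. Here C(11,5)·2^6 = 462·64 = 29568.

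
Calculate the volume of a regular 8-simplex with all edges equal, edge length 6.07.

For a regular n-simplex with edge a, V = (a^n / n!)·√((n+1)/2^n). With a=6.07, n=8: V ≈ 8.57019.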